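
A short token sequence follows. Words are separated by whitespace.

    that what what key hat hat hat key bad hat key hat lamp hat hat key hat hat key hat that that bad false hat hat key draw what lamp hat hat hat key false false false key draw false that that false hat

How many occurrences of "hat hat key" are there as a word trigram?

5

Scanning the 42 overlapping trigram windows for "hat hat key":
  position 6–8: hat hat key
  position 14–16: hat hat key
  position 17–19: hat hat key
  position 25–27: hat hat key
  position 32–34: hat hat key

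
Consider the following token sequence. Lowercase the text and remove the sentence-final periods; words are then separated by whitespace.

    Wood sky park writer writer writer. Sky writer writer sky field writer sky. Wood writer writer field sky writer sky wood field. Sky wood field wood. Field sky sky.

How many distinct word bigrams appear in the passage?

15

29 tokens → 28 bigram windows in total.
Repeated bigrams (each contributes count−1 duplicates):
  writer sky: 4
  writer writer: 4
  field sky: 3
  sky wood: 3
  wood field: 3
  sky writer: 2
13 duplicate windows → 28 − 13 = 15 distinct.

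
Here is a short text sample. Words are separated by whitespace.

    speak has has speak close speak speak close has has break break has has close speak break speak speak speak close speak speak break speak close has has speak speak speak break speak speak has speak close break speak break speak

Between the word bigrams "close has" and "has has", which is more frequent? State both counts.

"has has" (4 vs 2)

"close has": 2 occurrences
"has has": 4 occurrences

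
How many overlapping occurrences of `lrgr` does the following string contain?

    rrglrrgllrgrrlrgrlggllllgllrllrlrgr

3

Sliding a length-4 window over the 35 characters (32 positions):
  position 9–12: lrgr
  position 14–17: lrgr
  position 32–35: lrgr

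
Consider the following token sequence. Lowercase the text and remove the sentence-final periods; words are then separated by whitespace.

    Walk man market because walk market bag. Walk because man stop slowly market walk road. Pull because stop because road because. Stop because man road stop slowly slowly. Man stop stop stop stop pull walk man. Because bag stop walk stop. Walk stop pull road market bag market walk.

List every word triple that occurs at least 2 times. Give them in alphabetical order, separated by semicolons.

because stop because; stop stop stop; stop walk stop

Trigram counts meeting the condition (at least 2 times):
  because stop because: 2
  stop stop stop: 2
  stop walk stop: 2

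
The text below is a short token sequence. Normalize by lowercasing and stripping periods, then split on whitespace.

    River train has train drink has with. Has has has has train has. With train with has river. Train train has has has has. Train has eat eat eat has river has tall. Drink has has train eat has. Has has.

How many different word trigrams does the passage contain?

32

41 tokens → 39 trigram windows in total.
Repeated trigrams (each contributes count−1 duplicates):
  has has has: 5
  has has train: 3
  has train has: 2
7 duplicate windows → 39 − 7 = 32 distinct.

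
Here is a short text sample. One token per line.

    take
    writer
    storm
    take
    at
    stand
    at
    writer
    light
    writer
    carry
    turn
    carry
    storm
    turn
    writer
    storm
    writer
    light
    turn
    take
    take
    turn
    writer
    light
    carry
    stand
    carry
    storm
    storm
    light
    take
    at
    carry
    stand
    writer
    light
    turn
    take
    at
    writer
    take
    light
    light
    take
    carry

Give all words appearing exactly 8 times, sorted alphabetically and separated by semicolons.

take; writer

Unigram counts meeting the condition (exactly 8 times):
  take: 8
  writer: 8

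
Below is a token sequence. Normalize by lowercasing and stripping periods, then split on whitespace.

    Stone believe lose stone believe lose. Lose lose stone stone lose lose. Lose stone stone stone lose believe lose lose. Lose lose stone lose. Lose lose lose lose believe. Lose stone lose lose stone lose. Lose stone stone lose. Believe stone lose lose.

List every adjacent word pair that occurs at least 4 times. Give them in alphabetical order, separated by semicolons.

believe lose; lose lose; lose stone; stone lose; stone stone

Bigram counts meeting the condition (at least 4 times):
  believe lose: 4
  lose lose: 14
  lose stone: 7
  stone lose: 7
  stone stone: 4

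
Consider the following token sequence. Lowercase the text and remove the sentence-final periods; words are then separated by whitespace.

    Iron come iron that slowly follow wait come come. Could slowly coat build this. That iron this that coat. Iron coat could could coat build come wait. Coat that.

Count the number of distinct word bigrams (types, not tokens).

26

29 tokens → 28 bigram windows in total.
Repeated bigrams (each contributes count−1 duplicates):
  coat build: 2
  this that: 2
2 duplicate windows → 28 − 2 = 26 distinct.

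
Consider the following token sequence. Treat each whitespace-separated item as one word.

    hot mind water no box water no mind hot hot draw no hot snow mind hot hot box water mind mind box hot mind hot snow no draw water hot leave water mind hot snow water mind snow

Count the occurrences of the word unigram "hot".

Scanning the 38 tokens for "hot":
  position 1: hot
  position 9: hot
  position 10: hot
  position 13: hot
  position 16: hot
  position 17: hot
  position 23: hot
  position 25: hot
  position 30: hot
  position 34: hot

10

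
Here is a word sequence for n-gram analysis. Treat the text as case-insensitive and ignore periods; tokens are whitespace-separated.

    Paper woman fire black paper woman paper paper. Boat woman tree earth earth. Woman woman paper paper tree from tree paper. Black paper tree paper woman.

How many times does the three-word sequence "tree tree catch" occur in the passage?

0

Scanning the 24 overlapping trigram windows for "tree tree catch":
  (none found)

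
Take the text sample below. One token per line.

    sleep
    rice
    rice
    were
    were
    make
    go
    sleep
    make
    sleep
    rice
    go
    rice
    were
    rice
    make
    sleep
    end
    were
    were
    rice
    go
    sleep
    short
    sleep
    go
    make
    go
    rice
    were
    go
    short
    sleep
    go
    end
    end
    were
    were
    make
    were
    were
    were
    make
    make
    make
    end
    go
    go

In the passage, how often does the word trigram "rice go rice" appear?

1

Scanning the 46 overlapping trigram windows for "rice go rice":
  position 11–13: rice go rice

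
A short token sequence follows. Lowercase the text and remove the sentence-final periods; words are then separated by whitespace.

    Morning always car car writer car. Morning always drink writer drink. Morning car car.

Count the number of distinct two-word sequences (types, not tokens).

14 tokens → 13 bigram windows in total.
Repeated bigrams (each contributes count−1 duplicates):
  car car: 2
  morning always: 2
2 duplicate windows → 13 − 2 = 11 distinct.

11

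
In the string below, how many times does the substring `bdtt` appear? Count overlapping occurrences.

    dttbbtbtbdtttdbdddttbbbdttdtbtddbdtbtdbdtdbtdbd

2

Sliding a length-4 window over the 47 characters (44 positions):
  position 9–12: bdtt
  position 23–26: bdtt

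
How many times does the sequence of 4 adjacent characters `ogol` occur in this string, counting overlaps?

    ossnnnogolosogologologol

Sliding a length-4 window over the 24 characters (21 positions):
  position 7–10: ogol
  position 13–16: ogol
  position 17–20: ogol
  position 21–24: ogol

4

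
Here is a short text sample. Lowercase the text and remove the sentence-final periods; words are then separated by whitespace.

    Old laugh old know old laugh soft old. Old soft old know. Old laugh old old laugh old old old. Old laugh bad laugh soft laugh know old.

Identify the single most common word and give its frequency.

"old", 14 times

Unigram frequencies (highest first):
  old: 14
  laugh: 7
  know: 3
  soft: 3
  bad: 1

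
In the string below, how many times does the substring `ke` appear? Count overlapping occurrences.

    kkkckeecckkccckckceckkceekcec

1

Sliding a length-2 window over the 29 characters (28 positions):
  position 5–6: ke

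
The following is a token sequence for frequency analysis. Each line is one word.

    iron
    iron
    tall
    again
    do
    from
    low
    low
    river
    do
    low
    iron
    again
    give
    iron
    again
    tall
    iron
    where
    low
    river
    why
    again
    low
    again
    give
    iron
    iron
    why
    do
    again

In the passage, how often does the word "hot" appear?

Scanning the 31 tokens for "hot":
  (none found)

0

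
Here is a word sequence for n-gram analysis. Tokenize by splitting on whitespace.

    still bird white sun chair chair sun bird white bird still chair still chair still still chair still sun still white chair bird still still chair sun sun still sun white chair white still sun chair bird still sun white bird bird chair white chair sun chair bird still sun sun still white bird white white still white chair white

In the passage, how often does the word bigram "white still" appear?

Scanning the 59 overlapping bigram windows for "white still":
  position 33–34: white still
  position 56–57: white still

2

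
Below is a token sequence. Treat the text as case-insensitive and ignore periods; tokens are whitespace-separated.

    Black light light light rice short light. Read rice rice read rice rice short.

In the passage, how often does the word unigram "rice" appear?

5

Scanning the 14 tokens for "rice":
  position 5: rice
  position 9: rice
  position 10: rice
  position 12: rice
  position 13: rice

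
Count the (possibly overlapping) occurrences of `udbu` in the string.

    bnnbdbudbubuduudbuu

2

Sliding a length-4 window over the 19 characters (16 positions):
  position 7–10: udbu
  position 15–18: udbu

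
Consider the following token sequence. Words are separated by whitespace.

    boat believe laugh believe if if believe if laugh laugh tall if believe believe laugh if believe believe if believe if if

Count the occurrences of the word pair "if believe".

Scanning the 21 overlapping bigram windows for "if believe":
  position 6–7: if believe
  position 12–13: if believe
  position 16–17: if believe
  position 19–20: if believe

4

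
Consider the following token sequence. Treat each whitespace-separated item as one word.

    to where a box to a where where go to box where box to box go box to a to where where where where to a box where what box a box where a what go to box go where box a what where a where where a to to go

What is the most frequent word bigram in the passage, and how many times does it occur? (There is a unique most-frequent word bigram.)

Bigram frequencies (highest first):
  where where: 5
  where a: 4
  a box: 3
  box to: 3
  to a: 3
  to box: 3
  … (19 more, each ≤ 3)

"where where", 5 times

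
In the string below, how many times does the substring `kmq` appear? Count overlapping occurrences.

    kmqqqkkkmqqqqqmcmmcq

Sliding a length-3 window over the 20 characters (18 positions):
  position 1–3: kmq
  position 8–10: kmq

2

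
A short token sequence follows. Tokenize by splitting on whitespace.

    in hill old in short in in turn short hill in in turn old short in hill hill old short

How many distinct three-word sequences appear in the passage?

17

20 tokens → 18 trigram windows in total.
Repeated trigrams (each contributes count−1 duplicates):
  in in turn: 2
1 duplicate windows → 18 − 1 = 17 distinct.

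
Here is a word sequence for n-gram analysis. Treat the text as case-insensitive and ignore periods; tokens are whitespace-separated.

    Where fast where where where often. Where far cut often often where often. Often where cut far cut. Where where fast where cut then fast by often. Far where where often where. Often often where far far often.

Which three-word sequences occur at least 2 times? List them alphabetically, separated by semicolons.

Trigram counts meeting the condition (at least 2 times):
  often often where: 3
  often where far: 2
  often where often: 2
  where fast where: 2
  where often often: 2
  where often where: 2
  where where often: 2

often often where; often where far; often where often; where fast where; where often often; where often where; where where often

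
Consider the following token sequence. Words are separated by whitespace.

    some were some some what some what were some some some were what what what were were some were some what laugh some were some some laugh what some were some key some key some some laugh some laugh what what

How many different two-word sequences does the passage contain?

41 tokens → 40 bigram windows in total.
Repeated bigrams (each contributes count−1 duplicates):
  were some: 6
  some some: 5
  some were: 5
  some laugh: 3
  some what: 3
  what what: 3
  key some: 2
  laugh some: 2
  … (4 more repeated)
25 duplicate windows → 40 − 25 = 15 distinct.

15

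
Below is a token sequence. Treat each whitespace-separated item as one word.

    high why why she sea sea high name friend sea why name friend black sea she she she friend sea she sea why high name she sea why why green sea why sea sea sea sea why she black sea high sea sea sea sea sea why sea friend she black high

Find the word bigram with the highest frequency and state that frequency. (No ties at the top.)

Bigram frequencies (highest first):
  sea sea: 8
  sea why: 6
  she sea: 3
  why why: 2
  why she: 2
  sea high: 2
  … (20 more, each ≤ 2)

"sea sea", 8 times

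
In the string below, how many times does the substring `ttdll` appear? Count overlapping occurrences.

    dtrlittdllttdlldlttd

2

Sliding a length-5 window over the 20 characters (16 positions):
  position 6–10: ttdll
  position 11–15: ttdll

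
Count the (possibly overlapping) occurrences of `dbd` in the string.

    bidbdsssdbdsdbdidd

3

Sliding a length-3 window over the 18 characters (16 positions):
  position 3–5: dbd
  position 9–11: dbd
  position 13–15: dbd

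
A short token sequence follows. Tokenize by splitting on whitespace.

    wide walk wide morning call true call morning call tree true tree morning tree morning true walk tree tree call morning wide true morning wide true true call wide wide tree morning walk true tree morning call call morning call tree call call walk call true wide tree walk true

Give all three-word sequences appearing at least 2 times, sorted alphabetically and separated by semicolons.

Trigram counts meeting the condition (at least 2 times):
  call morning call: 2
  morning call tree: 2
  morning wide true: 2
  true tree morning: 2

call morning call; morning call tree; morning wide true; true tree morning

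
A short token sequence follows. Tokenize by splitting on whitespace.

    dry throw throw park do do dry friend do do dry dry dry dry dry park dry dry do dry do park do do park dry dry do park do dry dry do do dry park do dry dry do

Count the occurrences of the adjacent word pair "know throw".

0

Scanning the 39 overlapping bigram windows for "know throw":
  (none found)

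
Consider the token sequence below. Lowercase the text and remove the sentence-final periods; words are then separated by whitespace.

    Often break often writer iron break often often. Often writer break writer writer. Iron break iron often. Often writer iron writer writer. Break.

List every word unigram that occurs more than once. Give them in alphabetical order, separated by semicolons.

Unigram counts meeting the condition (more than once):
  break: 5
  iron: 4
  often: 7
  writer: 7

break; iron; often; writer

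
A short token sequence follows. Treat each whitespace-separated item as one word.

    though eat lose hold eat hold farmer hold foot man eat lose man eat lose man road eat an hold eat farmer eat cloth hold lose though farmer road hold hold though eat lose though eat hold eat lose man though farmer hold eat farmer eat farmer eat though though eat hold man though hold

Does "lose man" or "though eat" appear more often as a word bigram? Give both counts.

"lose man": 3 occurrences
"though eat": 4 occurrences

"though eat" (4 vs 3)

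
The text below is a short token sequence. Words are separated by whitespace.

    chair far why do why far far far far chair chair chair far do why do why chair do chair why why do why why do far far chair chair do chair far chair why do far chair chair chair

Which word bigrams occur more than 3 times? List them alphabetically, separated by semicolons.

chair chair; do why; far chair; far far; why do

Bigram counts meeting the condition (more than 3 times):
  chair chair: 5
  do why: 4
  far chair: 4
  far far: 4
  why do: 5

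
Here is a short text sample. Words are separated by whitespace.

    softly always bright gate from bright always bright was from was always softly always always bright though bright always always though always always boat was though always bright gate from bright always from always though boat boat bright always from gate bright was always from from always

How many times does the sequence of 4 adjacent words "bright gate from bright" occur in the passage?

Scanning the 44 overlapping 4-gram windows for "bright gate from bright":
  position 3–6: bright gate from bright
  position 28–31: bright gate from bright

2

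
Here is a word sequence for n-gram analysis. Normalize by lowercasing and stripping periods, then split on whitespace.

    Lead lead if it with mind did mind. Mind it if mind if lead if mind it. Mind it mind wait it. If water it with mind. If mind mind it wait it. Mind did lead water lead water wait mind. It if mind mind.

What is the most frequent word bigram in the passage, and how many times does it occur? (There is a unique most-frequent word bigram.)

Bigram frequencies (highest first):
  mind it: 5
  if mind: 4
  mind mind: 3
  it if: 3
  it mind: 3
  lead if: 2
  … (18 more, each ≤ 2)

"mind it", 5 times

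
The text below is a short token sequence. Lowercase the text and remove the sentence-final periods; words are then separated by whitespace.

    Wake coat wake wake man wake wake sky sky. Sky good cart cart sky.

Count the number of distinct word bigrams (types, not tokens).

14 tokens → 13 bigram windows in total.
Repeated bigrams (each contributes count−1 duplicates):
  sky sky: 2
  wake wake: 2
2 duplicate windows → 13 − 2 = 11 distinct.

11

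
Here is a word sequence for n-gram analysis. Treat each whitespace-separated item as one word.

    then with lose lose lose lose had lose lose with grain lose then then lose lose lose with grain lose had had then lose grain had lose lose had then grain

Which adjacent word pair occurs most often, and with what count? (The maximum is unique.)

"lose lose", 7 times

Bigram frequencies (highest first):
  lose lose: 7
  lose had: 3
  had lose: 2
  lose with: 2
  with grain: 2
  grain lose: 2
  … (10 more, each ≤ 2)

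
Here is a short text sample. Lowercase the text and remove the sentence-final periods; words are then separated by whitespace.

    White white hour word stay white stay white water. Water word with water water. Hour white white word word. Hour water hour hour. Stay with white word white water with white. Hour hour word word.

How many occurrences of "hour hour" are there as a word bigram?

2

Scanning the 34 overlapping bigram windows for "hour hour":
  position 22–23: hour hour
  position 32–33: hour hour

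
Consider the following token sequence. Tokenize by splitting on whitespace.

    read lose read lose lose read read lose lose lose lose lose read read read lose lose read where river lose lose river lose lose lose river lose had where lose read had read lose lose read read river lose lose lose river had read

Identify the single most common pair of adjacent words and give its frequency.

"lose lose", 12 times

Bigram frequencies (highest first):
  lose lose: 12
  lose read: 6
  read lose: 5
  read read: 4
  river lose: 4
  lose river: 3
  … (9 more, each ≤ 2)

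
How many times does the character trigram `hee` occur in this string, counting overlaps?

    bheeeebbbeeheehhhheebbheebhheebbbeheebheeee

7

Sliding a length-3 window over the 43 characters (41 positions):
  position 2–4: hee
  position 12–14: hee
  position 18–20: hee
  position 23–25: hee
  position 28–30: hee
  position 35–37: hee
  position 39–41: hee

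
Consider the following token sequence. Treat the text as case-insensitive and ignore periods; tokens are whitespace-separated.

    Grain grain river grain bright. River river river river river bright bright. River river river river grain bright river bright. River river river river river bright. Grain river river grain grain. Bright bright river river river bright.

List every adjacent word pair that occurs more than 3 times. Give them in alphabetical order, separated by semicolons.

Bigram counts meeting the condition (more than 3 times):
  bright river: 5
  river bright: 4
  river river: 14

bright river; river bright; river river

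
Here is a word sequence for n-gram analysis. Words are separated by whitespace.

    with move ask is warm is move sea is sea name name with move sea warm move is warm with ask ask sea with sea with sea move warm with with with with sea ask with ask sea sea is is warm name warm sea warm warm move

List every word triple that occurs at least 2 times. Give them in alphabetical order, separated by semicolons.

Trigram counts meeting the condition (at least 2 times):
  sea with sea: 2
  with with with: 2

sea with sea; with with with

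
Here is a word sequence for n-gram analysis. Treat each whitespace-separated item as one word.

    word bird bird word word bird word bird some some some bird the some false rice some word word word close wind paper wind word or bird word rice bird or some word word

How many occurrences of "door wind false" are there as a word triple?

0

Scanning the 32 overlapping trigram windows for "door wind false":
  (none found)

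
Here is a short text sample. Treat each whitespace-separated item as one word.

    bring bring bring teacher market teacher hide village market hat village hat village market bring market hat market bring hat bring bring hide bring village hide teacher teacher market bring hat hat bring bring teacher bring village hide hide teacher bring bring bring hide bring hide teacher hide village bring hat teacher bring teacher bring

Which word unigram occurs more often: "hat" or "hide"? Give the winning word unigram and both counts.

"hide" (8 vs 7)

"hat": 7 occurrences
"hide": 8 occurrences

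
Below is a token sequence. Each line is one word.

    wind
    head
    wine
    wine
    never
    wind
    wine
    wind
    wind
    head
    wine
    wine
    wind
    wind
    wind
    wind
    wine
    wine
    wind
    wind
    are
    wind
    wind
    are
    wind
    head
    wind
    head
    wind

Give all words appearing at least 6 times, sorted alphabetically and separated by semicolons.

Unigram counts meeting the condition (at least 6 times):
  wind: 15
  wine: 7

wind; wine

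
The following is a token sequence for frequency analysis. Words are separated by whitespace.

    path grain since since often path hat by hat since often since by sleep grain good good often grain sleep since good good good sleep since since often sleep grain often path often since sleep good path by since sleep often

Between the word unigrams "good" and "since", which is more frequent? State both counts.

"since" (9 vs 6)

"good": 6 occurrences
"since": 9 occurrences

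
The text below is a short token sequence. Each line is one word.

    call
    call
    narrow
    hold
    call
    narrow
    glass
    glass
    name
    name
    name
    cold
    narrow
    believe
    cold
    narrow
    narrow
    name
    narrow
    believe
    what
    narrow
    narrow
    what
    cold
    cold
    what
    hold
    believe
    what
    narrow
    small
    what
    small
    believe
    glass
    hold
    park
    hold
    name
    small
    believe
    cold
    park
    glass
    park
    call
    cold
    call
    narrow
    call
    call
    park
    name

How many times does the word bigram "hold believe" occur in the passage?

Scanning the 53 overlapping bigram windows for "hold believe":
  position 28–29: hold believe

1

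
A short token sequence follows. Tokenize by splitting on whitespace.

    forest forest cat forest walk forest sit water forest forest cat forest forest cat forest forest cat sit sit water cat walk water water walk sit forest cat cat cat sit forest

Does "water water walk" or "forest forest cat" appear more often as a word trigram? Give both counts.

"water water walk": 1 occurrence
"forest forest cat": 4 occurrences

"forest forest cat" (4 vs 1)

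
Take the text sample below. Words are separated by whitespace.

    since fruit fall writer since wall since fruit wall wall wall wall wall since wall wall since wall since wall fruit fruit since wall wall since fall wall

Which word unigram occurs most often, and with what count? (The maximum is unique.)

"wall", 13 times

Unigram frequencies (highest first):
  wall: 13
  since: 8
  fruit: 4
  fall: 2
  writer: 1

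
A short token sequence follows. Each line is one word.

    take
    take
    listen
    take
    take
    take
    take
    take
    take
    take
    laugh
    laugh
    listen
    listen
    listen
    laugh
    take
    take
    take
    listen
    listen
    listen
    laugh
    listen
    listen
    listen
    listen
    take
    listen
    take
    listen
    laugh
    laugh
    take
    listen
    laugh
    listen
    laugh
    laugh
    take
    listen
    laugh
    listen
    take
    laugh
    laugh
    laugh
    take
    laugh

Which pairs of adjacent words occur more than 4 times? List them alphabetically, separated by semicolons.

Bigram counts meeting the condition (more than 4 times):
  laugh laugh: 5
  listen laugh: 6
  listen listen: 7
  take listen: 6
  take take: 9

laugh laugh; listen laugh; listen listen; take listen; take take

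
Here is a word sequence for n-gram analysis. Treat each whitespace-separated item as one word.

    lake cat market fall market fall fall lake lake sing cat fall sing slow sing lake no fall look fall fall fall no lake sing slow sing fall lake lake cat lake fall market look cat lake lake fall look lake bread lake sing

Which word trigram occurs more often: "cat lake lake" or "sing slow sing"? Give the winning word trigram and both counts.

"sing slow sing" (2 vs 1)

"cat lake lake": 1 occurrence
"sing slow sing": 2 occurrences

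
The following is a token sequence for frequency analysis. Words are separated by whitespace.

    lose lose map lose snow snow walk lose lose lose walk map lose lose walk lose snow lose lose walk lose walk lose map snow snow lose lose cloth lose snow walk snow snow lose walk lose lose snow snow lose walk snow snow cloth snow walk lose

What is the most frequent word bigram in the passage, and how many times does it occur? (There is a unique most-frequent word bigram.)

Bigram frequencies (highest first):
  lose lose: 7
  walk lose: 6
  lose walk: 6
  snow snow: 5
  lose snow: 4
  snow lose: 4
  … (10 more, each ≤ 3)

"lose lose", 7 times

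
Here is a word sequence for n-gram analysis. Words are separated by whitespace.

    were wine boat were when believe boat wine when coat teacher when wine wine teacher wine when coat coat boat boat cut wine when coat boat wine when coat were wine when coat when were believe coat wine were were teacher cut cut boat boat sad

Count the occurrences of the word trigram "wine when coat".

5

Scanning the 44 overlapping trigram windows for "wine when coat":
  position 8–10: wine when coat
  position 16–18: wine when coat
  position 23–25: wine when coat
  position 27–29: wine when coat
  position 31–33: wine when coat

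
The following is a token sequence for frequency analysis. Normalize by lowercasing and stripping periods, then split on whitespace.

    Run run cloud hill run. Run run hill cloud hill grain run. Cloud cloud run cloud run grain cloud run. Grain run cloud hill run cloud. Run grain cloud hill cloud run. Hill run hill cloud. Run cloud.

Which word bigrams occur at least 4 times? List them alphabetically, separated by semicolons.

Bigram counts meeting the condition (at least 4 times):
  cloud hill: 4
  cloud run: 6
  run cloud: 6

cloud hill; cloud run; run cloud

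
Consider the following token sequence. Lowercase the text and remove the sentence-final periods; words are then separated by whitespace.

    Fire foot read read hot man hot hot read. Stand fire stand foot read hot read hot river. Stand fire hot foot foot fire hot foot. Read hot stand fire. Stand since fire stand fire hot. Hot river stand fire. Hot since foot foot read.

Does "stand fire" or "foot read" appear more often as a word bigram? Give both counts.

"stand fire" (5 vs 4)

"stand fire": 5 occurrences
"foot read": 4 occurrences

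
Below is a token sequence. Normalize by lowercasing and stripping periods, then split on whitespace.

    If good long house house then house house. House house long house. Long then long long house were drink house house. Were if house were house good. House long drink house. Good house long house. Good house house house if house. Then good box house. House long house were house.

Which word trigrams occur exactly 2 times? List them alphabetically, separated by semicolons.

good house long; house house long; house were house; long house were

Trigram counts meeting the condition (exactly 2 times):
  good house long: 2
  house house long: 2
  house were house: 2
  long house were: 2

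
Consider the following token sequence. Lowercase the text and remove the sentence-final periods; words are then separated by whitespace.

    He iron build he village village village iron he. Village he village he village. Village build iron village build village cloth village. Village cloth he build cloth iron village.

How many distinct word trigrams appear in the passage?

24

29 tokens → 27 trigram windows in total.
Repeated trigrams (each contributes count−1 duplicates):
  he village he: 2
  he village village: 2
  village he village: 2
3 duplicate windows → 27 − 3 = 24 distinct.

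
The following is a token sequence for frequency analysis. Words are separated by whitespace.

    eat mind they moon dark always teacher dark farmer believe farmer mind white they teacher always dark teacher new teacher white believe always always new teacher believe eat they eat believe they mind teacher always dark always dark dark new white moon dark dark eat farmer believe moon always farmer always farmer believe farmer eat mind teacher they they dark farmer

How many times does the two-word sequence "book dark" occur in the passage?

0

Scanning the 60 overlapping bigram windows for "book dark":
  (none found)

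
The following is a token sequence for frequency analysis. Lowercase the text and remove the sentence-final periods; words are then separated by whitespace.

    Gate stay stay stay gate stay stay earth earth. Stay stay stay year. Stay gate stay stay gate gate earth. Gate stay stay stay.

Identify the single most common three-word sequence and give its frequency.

Trigram frequencies (highest first):
  gate stay stay: 4
  stay stay stay: 3
  stay stay gate: 2
  stay gate stay: 2
  stay stay earth: 1
  stay earth earth: 1
  … (9 more, each ≤ 1)

"gate stay stay", 4 times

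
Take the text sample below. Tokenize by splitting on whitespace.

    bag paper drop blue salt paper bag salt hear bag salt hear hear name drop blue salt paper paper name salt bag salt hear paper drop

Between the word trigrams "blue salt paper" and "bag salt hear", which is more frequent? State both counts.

"blue salt paper": 2 occurrences
"bag salt hear": 3 occurrences

"bag salt hear" (3 vs 2)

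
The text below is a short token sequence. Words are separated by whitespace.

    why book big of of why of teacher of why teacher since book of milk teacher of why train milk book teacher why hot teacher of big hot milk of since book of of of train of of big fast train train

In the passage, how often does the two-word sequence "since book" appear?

2

Scanning the 41 overlapping bigram windows for "since book":
  position 12–13: since book
  position 31–32: since book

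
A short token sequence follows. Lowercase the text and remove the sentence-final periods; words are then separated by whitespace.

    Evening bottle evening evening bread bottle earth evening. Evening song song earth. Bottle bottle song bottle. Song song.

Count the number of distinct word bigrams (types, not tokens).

18 tokens → 17 bigram windows in total.
Repeated bigrams (each contributes count−1 duplicates):
  bottle song: 2
  evening evening: 2
  song song: 2
3 duplicate windows → 17 − 3 = 14 distinct.

14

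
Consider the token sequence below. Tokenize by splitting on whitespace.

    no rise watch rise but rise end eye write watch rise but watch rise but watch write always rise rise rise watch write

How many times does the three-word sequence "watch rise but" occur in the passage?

3

Scanning the 21 overlapping trigram windows for "watch rise but":
  position 3–5: watch rise but
  position 10–12: watch rise but
  position 13–15: watch rise but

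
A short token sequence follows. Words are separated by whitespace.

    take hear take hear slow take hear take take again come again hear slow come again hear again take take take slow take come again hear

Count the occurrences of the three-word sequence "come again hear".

3

Scanning the 24 overlapping trigram windows for "come again hear":
  position 11–13: come again hear
  position 15–17: come again hear
  position 24–26: come again hear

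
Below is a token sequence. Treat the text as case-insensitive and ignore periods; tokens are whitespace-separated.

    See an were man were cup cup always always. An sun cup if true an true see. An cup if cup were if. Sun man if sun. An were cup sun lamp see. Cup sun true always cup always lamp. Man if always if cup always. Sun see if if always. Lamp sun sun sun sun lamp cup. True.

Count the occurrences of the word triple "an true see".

Scanning the 57 overlapping trigram windows for "an true see":
  position 15–17: an true see

1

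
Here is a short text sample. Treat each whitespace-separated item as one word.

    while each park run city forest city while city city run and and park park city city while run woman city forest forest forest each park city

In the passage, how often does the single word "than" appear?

Scanning the 27 tokens for "than":
  (none found)

0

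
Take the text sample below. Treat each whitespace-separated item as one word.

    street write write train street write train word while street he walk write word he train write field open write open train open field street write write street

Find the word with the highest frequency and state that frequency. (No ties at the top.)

Unigram frequencies (highest first):
  write: 8
  street: 5
  train: 4
  open: 3
  word: 2
  he: 2
  … (3 more, each ≤ 2)

"write", 8 times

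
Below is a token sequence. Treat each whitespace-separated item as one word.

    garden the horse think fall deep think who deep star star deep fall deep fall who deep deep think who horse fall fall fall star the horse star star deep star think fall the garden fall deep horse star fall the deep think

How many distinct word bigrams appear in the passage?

43 tokens → 42 bigram windows in total.
Repeated bigrams (each contributes count−1 duplicates):
  deep think: 3
  fall deep: 3
  deep fall: 2
  deep star: 2
  fall fall: 2
  fall the: 2
  horse star: 2
  star deep: 2
  … (5 more repeated)
15 duplicate windows → 42 − 15 = 27 distinct.

27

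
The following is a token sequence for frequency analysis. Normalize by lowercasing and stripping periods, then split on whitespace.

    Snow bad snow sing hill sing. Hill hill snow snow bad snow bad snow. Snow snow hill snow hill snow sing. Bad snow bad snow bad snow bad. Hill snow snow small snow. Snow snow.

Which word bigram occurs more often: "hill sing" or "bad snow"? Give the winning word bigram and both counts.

"hill sing": 1 occurrence
"bad snow": 6 occurrences

"bad snow" (6 vs 1)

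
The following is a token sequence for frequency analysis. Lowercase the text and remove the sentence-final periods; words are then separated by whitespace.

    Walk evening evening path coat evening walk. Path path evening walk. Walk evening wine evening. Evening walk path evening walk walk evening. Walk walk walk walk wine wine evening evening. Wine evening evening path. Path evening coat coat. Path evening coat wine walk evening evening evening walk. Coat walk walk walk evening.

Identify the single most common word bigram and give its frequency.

Bigram frequencies (highest first):
  walk walk: 7
  evening evening: 6
  evening walk: 6
  walk evening: 5
  path evening: 4
  wine evening: 3
  … (15 more, each ≤ 2)

"walk walk", 7 times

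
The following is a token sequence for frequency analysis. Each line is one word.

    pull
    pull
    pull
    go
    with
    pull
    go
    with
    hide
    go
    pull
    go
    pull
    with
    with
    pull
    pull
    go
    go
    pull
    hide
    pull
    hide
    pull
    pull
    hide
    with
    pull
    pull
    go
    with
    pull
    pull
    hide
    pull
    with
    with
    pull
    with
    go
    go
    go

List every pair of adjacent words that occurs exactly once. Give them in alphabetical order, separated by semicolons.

Bigram counts meeting the condition (exactly once):
  hide go: 1
  hide with: 1
  with go: 1
  with hide: 1

hide go; hide with; with go; with hide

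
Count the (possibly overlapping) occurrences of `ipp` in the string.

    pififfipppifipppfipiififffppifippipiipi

3

Sliding a length-3 window over the 39 characters (37 positions):
  position 7–9: ipp
  position 13–15: ipp
  position 31–33: ipp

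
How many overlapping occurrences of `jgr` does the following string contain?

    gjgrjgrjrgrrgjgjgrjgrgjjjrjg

Sliding a length-3 window over the 28 characters (26 positions):
  position 2–4: jgr
  position 5–7: jgr
  position 16–18: jgr
  position 19–21: jgr

4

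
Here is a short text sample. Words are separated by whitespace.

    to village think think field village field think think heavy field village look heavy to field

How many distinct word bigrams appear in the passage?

13

16 tokens → 15 bigram windows in total.
Repeated bigrams (each contributes count−1 duplicates):
  field village: 2
  think think: 2
2 duplicate windows → 15 − 2 = 13 distinct.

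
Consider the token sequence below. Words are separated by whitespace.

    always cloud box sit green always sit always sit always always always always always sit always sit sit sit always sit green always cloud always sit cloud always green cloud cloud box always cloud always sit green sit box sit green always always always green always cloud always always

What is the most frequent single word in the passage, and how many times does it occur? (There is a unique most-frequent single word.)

"always", 21 times

Unigram frequencies (highest first):
  always: 21
  sit: 12
  cloud: 7
  green: 6
  box: 3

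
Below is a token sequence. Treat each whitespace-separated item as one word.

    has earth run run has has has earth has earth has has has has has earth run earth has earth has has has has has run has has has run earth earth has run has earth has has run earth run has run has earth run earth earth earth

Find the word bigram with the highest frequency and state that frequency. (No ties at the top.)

"has has", 13 times

Bigram frequencies (highest first):
  has has: 13
  has earth: 7
  earth has: 6
  run has: 5
  has run: 5
  earth run: 4
  … (3 more, each ≤ 4)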